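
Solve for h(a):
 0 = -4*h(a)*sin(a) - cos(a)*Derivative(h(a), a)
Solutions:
 h(a) = C1*cos(a)^4


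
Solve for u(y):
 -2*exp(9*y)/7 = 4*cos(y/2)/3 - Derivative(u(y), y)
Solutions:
 u(y) = C1 + 2*exp(9*y)/63 + 8*sin(y/2)/3


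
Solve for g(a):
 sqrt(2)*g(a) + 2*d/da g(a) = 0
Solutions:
 g(a) = C1*exp(-sqrt(2)*a/2)


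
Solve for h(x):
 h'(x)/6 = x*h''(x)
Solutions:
 h(x) = C1 + C2*x^(7/6)


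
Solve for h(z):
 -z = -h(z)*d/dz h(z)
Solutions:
 h(z) = -sqrt(C1 + z^2)
 h(z) = sqrt(C1 + z^2)


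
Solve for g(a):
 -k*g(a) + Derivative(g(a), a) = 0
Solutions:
 g(a) = C1*exp(a*k)


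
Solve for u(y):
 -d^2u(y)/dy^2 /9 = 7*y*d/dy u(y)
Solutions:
 u(y) = C1 + C2*erf(3*sqrt(14)*y/2)


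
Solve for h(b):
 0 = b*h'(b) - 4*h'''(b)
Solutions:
 h(b) = C1 + Integral(C2*airyai(2^(1/3)*b/2) + C3*airybi(2^(1/3)*b/2), b)


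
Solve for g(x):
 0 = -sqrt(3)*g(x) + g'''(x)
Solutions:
 g(x) = C3*exp(3^(1/6)*x) + (C1*sin(3^(2/3)*x/2) + C2*cos(3^(2/3)*x/2))*exp(-3^(1/6)*x/2)


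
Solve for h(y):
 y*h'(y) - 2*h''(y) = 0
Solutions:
 h(y) = C1 + C2*erfi(y/2)


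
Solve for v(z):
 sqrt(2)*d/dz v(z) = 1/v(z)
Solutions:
 v(z) = -sqrt(C1 + sqrt(2)*z)
 v(z) = sqrt(C1 + sqrt(2)*z)


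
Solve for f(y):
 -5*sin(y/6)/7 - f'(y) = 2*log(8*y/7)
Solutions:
 f(y) = C1 - 2*y*log(y) - 6*y*log(2) + 2*y + 2*y*log(7) + 30*cos(y/6)/7


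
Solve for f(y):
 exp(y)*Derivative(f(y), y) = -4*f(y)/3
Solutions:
 f(y) = C1*exp(4*exp(-y)/3)


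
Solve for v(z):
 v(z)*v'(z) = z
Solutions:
 v(z) = -sqrt(C1 + z^2)
 v(z) = sqrt(C1 + z^2)


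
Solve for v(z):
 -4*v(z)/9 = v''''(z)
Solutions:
 v(z) = (C1*sin(sqrt(3)*z/3) + C2*cos(sqrt(3)*z/3))*exp(-sqrt(3)*z/3) + (C3*sin(sqrt(3)*z/3) + C4*cos(sqrt(3)*z/3))*exp(sqrt(3)*z/3)


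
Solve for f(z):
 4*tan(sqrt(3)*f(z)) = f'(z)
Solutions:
 f(z) = sqrt(3)*(pi - asin(C1*exp(4*sqrt(3)*z)))/3
 f(z) = sqrt(3)*asin(C1*exp(4*sqrt(3)*z))/3


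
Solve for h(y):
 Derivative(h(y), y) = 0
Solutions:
 h(y) = C1


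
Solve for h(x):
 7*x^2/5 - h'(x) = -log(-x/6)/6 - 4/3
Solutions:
 h(x) = C1 + 7*x^3/15 + x*log(-x)/6 + x*(7 - log(6))/6


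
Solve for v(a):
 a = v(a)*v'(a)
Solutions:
 v(a) = -sqrt(C1 + a^2)
 v(a) = sqrt(C1 + a^2)


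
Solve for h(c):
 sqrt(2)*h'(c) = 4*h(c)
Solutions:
 h(c) = C1*exp(2*sqrt(2)*c)


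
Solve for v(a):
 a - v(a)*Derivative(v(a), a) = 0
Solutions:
 v(a) = -sqrt(C1 + a^2)
 v(a) = sqrt(C1 + a^2)


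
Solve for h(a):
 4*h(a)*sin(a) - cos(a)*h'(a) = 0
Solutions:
 h(a) = C1/cos(a)^4


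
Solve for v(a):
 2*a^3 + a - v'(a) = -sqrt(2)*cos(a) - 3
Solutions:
 v(a) = C1 + a^4/2 + a^2/2 + 3*a + sqrt(2)*sin(a)


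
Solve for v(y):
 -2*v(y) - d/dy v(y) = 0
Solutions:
 v(y) = C1*exp(-2*y)


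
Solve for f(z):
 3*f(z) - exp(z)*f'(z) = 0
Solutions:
 f(z) = C1*exp(-3*exp(-z))


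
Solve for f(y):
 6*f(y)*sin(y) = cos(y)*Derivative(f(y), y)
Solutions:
 f(y) = C1/cos(y)^6


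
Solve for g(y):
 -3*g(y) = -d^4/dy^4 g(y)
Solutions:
 g(y) = C1*exp(-3^(1/4)*y) + C2*exp(3^(1/4)*y) + C3*sin(3^(1/4)*y) + C4*cos(3^(1/4)*y)


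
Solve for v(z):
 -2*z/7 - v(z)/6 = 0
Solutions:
 v(z) = -12*z/7


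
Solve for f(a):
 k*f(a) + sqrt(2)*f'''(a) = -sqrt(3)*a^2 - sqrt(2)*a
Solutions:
 f(a) = C1*exp(2^(5/6)*a*(-k)^(1/3)/2) + C2*exp(2^(5/6)*a*(-k)^(1/3)*(-1 + sqrt(3)*I)/4) + C3*exp(-2^(5/6)*a*(-k)^(1/3)*(1 + sqrt(3)*I)/4) - sqrt(3)*a^2/k - sqrt(2)*a/k


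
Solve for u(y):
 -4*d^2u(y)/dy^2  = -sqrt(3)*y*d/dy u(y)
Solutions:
 u(y) = C1 + C2*erfi(sqrt(2)*3^(1/4)*y/4)


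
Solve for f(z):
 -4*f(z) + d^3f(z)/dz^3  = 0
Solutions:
 f(z) = C3*exp(2^(2/3)*z) + (C1*sin(2^(2/3)*sqrt(3)*z/2) + C2*cos(2^(2/3)*sqrt(3)*z/2))*exp(-2^(2/3)*z/2)


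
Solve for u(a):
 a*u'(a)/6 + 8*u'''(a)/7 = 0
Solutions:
 u(a) = C1 + Integral(C2*airyai(-6^(2/3)*7^(1/3)*a/12) + C3*airybi(-6^(2/3)*7^(1/3)*a/12), a)


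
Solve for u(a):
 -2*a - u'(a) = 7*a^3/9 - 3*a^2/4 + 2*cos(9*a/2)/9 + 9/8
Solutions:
 u(a) = C1 - 7*a^4/36 + a^3/4 - a^2 - 9*a/8 - 4*sin(9*a/2)/81


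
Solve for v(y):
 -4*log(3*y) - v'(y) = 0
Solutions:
 v(y) = C1 - 4*y*log(y) - y*log(81) + 4*y


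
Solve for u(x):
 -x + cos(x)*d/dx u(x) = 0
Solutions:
 u(x) = C1 + Integral(x/cos(x), x)


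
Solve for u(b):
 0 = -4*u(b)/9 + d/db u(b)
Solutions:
 u(b) = C1*exp(4*b/9)


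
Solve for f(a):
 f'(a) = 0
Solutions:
 f(a) = C1


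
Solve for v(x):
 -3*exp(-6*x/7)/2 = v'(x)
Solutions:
 v(x) = C1 + 7*exp(-6*x/7)/4


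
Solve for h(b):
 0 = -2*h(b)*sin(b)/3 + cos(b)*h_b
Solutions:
 h(b) = C1/cos(b)^(2/3)


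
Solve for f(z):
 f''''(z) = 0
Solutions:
 f(z) = C1 + C2*z + C3*z^2 + C4*z^3


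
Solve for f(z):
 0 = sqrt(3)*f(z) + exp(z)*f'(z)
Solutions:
 f(z) = C1*exp(sqrt(3)*exp(-z))


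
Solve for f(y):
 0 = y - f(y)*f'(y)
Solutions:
 f(y) = -sqrt(C1 + y^2)
 f(y) = sqrt(C1 + y^2)


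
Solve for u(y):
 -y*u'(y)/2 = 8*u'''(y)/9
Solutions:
 u(y) = C1 + Integral(C2*airyai(-6^(2/3)*y/4) + C3*airybi(-6^(2/3)*y/4), y)


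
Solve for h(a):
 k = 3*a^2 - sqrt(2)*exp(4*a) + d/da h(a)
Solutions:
 h(a) = C1 - a^3 + a*k + sqrt(2)*exp(4*a)/4


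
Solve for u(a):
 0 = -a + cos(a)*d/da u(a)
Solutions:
 u(a) = C1 + Integral(a/cos(a), a)


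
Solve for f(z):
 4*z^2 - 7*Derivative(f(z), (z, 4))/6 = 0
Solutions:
 f(z) = C1 + C2*z + C3*z^2 + C4*z^3 + z^6/105


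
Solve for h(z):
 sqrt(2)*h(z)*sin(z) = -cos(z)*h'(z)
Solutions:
 h(z) = C1*cos(z)^(sqrt(2))


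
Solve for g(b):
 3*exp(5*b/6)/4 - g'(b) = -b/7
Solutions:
 g(b) = C1 + b^2/14 + 9*exp(5*b/6)/10


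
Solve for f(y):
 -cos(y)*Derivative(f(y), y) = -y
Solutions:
 f(y) = C1 + Integral(y/cos(y), y)


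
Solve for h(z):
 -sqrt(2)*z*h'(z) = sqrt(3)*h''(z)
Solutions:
 h(z) = C1 + C2*erf(6^(3/4)*z/6)


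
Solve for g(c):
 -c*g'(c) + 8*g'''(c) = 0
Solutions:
 g(c) = C1 + Integral(C2*airyai(c/2) + C3*airybi(c/2), c)


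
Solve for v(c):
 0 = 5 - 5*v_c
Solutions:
 v(c) = C1 + c


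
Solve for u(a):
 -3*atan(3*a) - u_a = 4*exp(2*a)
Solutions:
 u(a) = C1 - 3*a*atan(3*a) - 2*exp(2*a) + log(9*a^2 + 1)/2


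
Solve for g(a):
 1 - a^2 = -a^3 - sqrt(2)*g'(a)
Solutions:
 g(a) = C1 - sqrt(2)*a^4/8 + sqrt(2)*a^3/6 - sqrt(2)*a/2


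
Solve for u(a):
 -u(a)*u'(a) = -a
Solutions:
 u(a) = -sqrt(C1 + a^2)
 u(a) = sqrt(C1 + a^2)


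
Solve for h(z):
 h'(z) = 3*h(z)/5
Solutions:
 h(z) = C1*exp(3*z/5)


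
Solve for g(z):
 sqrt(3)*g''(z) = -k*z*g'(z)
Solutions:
 g(z) = Piecewise((-sqrt(2)*3^(1/4)*sqrt(pi)*C1*erf(sqrt(2)*3^(3/4)*sqrt(k)*z/6)/(2*sqrt(k)) - C2, (k > 0) | (k < 0)), (-C1*z - C2, True))


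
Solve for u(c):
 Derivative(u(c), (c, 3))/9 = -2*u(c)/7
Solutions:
 u(c) = C3*exp(c*(-18^(1/3)*7^(2/3) + 3*2^(1/3)*21^(2/3))/28)*sin(3*2^(1/3)*3^(1/6)*7^(2/3)*c/14) + C4*exp(c*(-18^(1/3)*7^(2/3) + 3*2^(1/3)*21^(2/3))/28)*cos(3*2^(1/3)*3^(1/6)*7^(2/3)*c/14) + C5*exp(-c*(18^(1/3)*7^(2/3) + 3*2^(1/3)*21^(2/3))/28) + (C1*sin(3*2^(1/3)*3^(1/6)*7^(2/3)*c/14) + C2*cos(3*2^(1/3)*3^(1/6)*7^(2/3)*c/14))*exp(18^(1/3)*7^(2/3)*c/14)


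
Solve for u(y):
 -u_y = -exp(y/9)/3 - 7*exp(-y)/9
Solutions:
 u(y) = C1 + 3*exp(y/9) - 7*exp(-y)/9


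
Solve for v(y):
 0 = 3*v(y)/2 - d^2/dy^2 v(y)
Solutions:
 v(y) = C1*exp(-sqrt(6)*y/2) + C2*exp(sqrt(6)*y/2)


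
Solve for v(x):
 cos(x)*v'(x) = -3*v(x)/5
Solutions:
 v(x) = C1*(sin(x) - 1)^(3/10)/(sin(x) + 1)^(3/10)


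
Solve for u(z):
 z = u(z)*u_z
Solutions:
 u(z) = -sqrt(C1 + z^2)
 u(z) = sqrt(C1 + z^2)


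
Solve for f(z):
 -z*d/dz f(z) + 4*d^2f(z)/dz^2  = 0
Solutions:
 f(z) = C1 + C2*erfi(sqrt(2)*z/4)


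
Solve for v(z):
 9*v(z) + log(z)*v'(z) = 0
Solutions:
 v(z) = C1*exp(-9*li(z))


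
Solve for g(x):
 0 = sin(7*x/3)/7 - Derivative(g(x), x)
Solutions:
 g(x) = C1 - 3*cos(7*x/3)/49


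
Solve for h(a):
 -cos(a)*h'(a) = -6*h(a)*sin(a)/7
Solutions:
 h(a) = C1/cos(a)^(6/7)


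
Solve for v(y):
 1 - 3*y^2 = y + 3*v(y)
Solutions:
 v(y) = -y^2 - y/3 + 1/3


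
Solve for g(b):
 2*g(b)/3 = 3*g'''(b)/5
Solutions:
 g(b) = C3*exp(30^(1/3)*b/3) + (C1*sin(10^(1/3)*3^(5/6)*b/6) + C2*cos(10^(1/3)*3^(5/6)*b/6))*exp(-30^(1/3)*b/6)


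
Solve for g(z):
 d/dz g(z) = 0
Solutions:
 g(z) = C1


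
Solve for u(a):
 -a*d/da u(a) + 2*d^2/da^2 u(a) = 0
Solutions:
 u(a) = C1 + C2*erfi(a/2)


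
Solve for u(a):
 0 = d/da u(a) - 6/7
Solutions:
 u(a) = C1 + 6*a/7


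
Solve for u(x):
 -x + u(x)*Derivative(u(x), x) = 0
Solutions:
 u(x) = -sqrt(C1 + x^2)
 u(x) = sqrt(C1 + x^2)


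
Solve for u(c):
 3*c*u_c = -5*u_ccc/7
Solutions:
 u(c) = C1 + Integral(C2*airyai(-21^(1/3)*5^(2/3)*c/5) + C3*airybi(-21^(1/3)*5^(2/3)*c/5), c)


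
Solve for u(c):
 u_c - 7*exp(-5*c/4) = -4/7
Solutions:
 u(c) = C1 - 4*c/7 - 28*exp(-5*c/4)/5


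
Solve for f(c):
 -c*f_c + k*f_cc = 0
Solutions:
 f(c) = C1 + C2*erf(sqrt(2)*c*sqrt(-1/k)/2)/sqrt(-1/k)


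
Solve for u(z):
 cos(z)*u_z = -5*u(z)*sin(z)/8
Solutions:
 u(z) = C1*cos(z)^(5/8)


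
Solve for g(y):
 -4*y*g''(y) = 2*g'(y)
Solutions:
 g(y) = C1 + C2*sqrt(y)


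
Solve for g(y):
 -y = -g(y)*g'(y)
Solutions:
 g(y) = -sqrt(C1 + y^2)
 g(y) = sqrt(C1 + y^2)


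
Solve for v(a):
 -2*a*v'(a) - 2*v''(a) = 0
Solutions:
 v(a) = C1 + C2*erf(sqrt(2)*a/2)


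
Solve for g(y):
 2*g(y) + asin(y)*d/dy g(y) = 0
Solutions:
 g(y) = C1*exp(-2*Integral(1/asin(y), y))


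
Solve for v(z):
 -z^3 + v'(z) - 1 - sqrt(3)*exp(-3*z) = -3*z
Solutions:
 v(z) = C1 + z^4/4 - 3*z^2/2 + z - sqrt(3)*exp(-3*z)/3


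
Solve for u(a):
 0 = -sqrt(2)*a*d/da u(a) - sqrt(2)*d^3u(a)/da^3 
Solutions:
 u(a) = C1 + Integral(C2*airyai(-a) + C3*airybi(-a), a)


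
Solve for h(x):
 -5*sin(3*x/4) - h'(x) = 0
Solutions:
 h(x) = C1 + 20*cos(3*x/4)/3


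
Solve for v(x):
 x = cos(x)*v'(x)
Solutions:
 v(x) = C1 + Integral(x/cos(x), x)


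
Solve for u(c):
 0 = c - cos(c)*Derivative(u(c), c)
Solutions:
 u(c) = C1 + Integral(c/cos(c), c)


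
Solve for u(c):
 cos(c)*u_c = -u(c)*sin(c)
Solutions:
 u(c) = C1*cos(c)


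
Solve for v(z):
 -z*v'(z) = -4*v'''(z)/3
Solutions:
 v(z) = C1 + Integral(C2*airyai(6^(1/3)*z/2) + C3*airybi(6^(1/3)*z/2), z)


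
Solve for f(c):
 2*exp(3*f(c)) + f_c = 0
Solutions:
 f(c) = log((-3^(2/3) - 3*3^(1/6)*I)*(1/(C1 + 2*c))^(1/3)/6)
 f(c) = log((-3^(2/3) + 3*3^(1/6)*I)*(1/(C1 + 2*c))^(1/3)/6)
 f(c) = log(1/(C1 + 6*c))/3


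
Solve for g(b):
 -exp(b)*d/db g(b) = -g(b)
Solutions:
 g(b) = C1*exp(-exp(-b))


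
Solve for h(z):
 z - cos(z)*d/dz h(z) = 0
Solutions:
 h(z) = C1 + Integral(z/cos(z), z)


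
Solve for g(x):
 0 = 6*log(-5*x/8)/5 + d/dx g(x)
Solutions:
 g(x) = C1 - 6*x*log(-x)/5 + 6*x*(-log(5) + 1 + 3*log(2))/5


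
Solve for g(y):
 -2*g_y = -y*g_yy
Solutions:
 g(y) = C1 + C2*y^3


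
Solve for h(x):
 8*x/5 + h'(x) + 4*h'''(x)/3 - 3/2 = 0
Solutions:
 h(x) = C1 + C2*sin(sqrt(3)*x/2) + C3*cos(sqrt(3)*x/2) - 4*x^2/5 + 3*x/2


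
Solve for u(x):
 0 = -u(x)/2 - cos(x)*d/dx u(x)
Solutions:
 u(x) = C1*(sin(x) - 1)^(1/4)/(sin(x) + 1)^(1/4)


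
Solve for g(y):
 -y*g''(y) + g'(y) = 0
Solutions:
 g(y) = C1 + C2*y^2


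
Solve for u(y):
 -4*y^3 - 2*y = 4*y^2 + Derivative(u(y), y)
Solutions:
 u(y) = C1 - y^4 - 4*y^3/3 - y^2


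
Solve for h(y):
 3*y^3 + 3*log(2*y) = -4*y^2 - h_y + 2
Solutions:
 h(y) = C1 - 3*y^4/4 - 4*y^3/3 - 3*y*log(y) - 3*y*log(2) + 5*y


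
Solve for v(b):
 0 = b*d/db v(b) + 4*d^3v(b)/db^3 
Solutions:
 v(b) = C1 + Integral(C2*airyai(-2^(1/3)*b/2) + C3*airybi(-2^(1/3)*b/2), b)


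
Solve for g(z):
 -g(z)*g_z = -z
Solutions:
 g(z) = -sqrt(C1 + z^2)
 g(z) = sqrt(C1 + z^2)


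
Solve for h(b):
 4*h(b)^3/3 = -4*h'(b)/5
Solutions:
 h(b) = -sqrt(6)*sqrt(-1/(C1 - 5*b))/2
 h(b) = sqrt(6)*sqrt(-1/(C1 - 5*b))/2


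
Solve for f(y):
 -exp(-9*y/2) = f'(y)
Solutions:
 f(y) = C1 + 2*exp(-9*y/2)/9


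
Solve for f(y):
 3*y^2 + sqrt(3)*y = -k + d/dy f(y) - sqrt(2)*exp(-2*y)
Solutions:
 f(y) = C1 + k*y + y^3 + sqrt(3)*y^2/2 - sqrt(2)*exp(-2*y)/2


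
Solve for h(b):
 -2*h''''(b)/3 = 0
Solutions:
 h(b) = C1 + C2*b + C3*b^2 + C4*b^3


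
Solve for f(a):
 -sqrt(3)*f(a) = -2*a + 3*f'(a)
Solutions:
 f(a) = C1*exp(-sqrt(3)*a/3) + 2*sqrt(3)*a/3 - 2


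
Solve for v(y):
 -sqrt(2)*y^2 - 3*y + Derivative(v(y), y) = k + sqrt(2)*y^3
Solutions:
 v(y) = C1 + k*y + sqrt(2)*y^4/4 + sqrt(2)*y^3/3 + 3*y^2/2


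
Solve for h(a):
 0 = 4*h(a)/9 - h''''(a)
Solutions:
 h(a) = C1*exp(-sqrt(6)*a/3) + C2*exp(sqrt(6)*a/3) + C3*sin(sqrt(6)*a/3) + C4*cos(sqrt(6)*a/3)


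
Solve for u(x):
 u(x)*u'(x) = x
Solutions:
 u(x) = -sqrt(C1 + x^2)
 u(x) = sqrt(C1 + x^2)


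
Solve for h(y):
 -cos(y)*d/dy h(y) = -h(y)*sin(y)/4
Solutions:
 h(y) = C1/cos(y)^(1/4)


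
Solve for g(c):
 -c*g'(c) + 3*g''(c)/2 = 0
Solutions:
 g(c) = C1 + C2*erfi(sqrt(3)*c/3)


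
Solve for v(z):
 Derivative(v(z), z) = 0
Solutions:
 v(z) = C1


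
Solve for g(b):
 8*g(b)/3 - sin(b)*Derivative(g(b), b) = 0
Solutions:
 g(b) = C1*(cos(b) - 1)^(4/3)/(cos(b) + 1)^(4/3)


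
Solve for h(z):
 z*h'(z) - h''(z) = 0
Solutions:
 h(z) = C1 + C2*erfi(sqrt(2)*z/2)


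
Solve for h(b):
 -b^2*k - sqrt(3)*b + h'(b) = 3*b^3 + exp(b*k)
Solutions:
 h(b) = C1 + 3*b^4/4 + b^3*k/3 + sqrt(3)*b^2/2 + exp(b*k)/k


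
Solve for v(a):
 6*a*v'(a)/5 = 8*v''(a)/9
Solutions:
 v(a) = C1 + C2*erfi(3*sqrt(30)*a/20)


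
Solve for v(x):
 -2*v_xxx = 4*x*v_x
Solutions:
 v(x) = C1 + Integral(C2*airyai(-2^(1/3)*x) + C3*airybi(-2^(1/3)*x), x)


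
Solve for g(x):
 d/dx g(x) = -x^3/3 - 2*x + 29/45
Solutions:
 g(x) = C1 - x^4/12 - x^2 + 29*x/45


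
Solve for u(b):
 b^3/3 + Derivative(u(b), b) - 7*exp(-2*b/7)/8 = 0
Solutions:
 u(b) = C1 - b^4/12 - 49*exp(-2*b/7)/16


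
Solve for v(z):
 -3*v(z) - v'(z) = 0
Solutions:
 v(z) = C1*exp(-3*z)


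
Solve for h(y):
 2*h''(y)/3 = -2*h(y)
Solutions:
 h(y) = C1*sin(sqrt(3)*y) + C2*cos(sqrt(3)*y)


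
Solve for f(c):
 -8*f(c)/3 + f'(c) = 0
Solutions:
 f(c) = C1*exp(8*c/3)


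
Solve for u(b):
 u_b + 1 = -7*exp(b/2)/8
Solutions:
 u(b) = C1 - b - 7*exp(b/2)/4


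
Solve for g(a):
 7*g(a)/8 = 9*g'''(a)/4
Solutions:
 g(a) = C3*exp(84^(1/3)*a/6) + (C1*sin(28^(1/3)*3^(5/6)*a/12) + C2*cos(28^(1/3)*3^(5/6)*a/12))*exp(-84^(1/3)*a/12)


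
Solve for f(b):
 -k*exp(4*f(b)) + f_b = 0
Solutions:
 f(b) = log(-(-1/(C1 + 4*b*k))^(1/4))
 f(b) = log(-1/(C1 + 4*b*k))/4
 f(b) = log(-I*(-1/(C1 + 4*b*k))^(1/4))
 f(b) = log(I*(-1/(C1 + 4*b*k))^(1/4))


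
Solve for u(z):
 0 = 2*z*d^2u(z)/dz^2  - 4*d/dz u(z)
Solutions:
 u(z) = C1 + C2*z^3


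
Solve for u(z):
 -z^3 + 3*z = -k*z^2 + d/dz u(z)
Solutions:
 u(z) = C1 + k*z^3/3 - z^4/4 + 3*z^2/2


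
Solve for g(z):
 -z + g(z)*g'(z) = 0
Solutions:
 g(z) = -sqrt(C1 + z^2)
 g(z) = sqrt(C1 + z^2)


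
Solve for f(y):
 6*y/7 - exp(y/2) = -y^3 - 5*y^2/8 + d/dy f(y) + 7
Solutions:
 f(y) = C1 + y^4/4 + 5*y^3/24 + 3*y^2/7 - 7*y - 2*exp(y/2)


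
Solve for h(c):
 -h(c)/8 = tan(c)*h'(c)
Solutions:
 h(c) = C1/sin(c)^(1/8)


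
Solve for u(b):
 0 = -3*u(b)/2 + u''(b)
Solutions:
 u(b) = C1*exp(-sqrt(6)*b/2) + C2*exp(sqrt(6)*b/2)


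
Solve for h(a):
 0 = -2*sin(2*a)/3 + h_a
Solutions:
 h(a) = C1 - cos(2*a)/3


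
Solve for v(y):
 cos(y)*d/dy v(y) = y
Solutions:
 v(y) = C1 + Integral(y/cos(y), y)


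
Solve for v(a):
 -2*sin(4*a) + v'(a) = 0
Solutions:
 v(a) = C1 - cos(4*a)/2


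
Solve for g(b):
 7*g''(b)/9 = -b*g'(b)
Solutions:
 g(b) = C1 + C2*erf(3*sqrt(14)*b/14)


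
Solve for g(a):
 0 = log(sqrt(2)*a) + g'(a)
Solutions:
 g(a) = C1 - a*log(a) - a*log(2)/2 + a


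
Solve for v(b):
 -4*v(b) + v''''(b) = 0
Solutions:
 v(b) = C1*exp(-sqrt(2)*b) + C2*exp(sqrt(2)*b) + C3*sin(sqrt(2)*b) + C4*cos(sqrt(2)*b)


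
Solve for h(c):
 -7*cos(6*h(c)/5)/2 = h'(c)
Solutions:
 7*c/2 - 5*log(sin(6*h(c)/5) - 1)/12 + 5*log(sin(6*h(c)/5) + 1)/12 = C1


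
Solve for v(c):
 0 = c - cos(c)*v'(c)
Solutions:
 v(c) = C1 + Integral(c/cos(c), c)


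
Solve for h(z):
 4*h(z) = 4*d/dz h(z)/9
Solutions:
 h(z) = C1*exp(9*z)


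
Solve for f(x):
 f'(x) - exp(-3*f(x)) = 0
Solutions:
 f(x) = log(C1 + 3*x)/3
 f(x) = log((-3^(1/3) - 3^(5/6)*I)*(C1 + x)^(1/3)/2)
 f(x) = log((-3^(1/3) + 3^(5/6)*I)*(C1 + x)^(1/3)/2)


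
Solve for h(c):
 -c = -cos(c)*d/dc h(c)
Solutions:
 h(c) = C1 + Integral(c/cos(c), c)


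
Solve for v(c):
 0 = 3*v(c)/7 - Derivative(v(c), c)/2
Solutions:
 v(c) = C1*exp(6*c/7)


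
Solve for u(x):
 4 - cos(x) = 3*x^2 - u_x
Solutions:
 u(x) = C1 + x^3 - 4*x + sin(x)


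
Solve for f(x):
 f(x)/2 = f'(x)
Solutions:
 f(x) = C1*exp(x/2)


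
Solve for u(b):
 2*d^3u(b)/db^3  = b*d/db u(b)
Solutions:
 u(b) = C1 + Integral(C2*airyai(2^(2/3)*b/2) + C3*airybi(2^(2/3)*b/2), b)


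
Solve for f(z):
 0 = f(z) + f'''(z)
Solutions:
 f(z) = C3*exp(-z) + (C1*sin(sqrt(3)*z/2) + C2*cos(sqrt(3)*z/2))*exp(z/2)


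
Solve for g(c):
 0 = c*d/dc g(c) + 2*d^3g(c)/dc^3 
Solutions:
 g(c) = C1 + Integral(C2*airyai(-2^(2/3)*c/2) + C3*airybi(-2^(2/3)*c/2), c)


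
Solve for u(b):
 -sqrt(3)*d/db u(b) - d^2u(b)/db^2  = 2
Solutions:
 u(b) = C1 + C2*exp(-sqrt(3)*b) - 2*sqrt(3)*b/3


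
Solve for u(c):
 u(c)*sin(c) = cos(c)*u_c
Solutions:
 u(c) = C1/cos(c)


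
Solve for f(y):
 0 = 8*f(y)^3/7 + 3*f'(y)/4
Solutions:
 f(y) = -sqrt(42)*sqrt(-1/(C1 - 32*y))/2
 f(y) = sqrt(42)*sqrt(-1/(C1 - 32*y))/2


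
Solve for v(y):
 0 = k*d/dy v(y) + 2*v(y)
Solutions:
 v(y) = C1*exp(-2*y/k)


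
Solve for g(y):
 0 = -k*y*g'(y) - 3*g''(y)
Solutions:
 g(y) = Piecewise((-sqrt(6)*sqrt(pi)*C1*erf(sqrt(6)*sqrt(k)*y/6)/(2*sqrt(k)) - C2, (k > 0) | (k < 0)), (-C1*y - C2, True))


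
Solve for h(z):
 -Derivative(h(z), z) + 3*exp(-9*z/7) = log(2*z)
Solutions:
 h(z) = C1 - z*log(z) + z*(1 - log(2)) - 7*exp(-9*z/7)/3


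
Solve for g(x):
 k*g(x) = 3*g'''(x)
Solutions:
 g(x) = C1*exp(3^(2/3)*k^(1/3)*x/3) + C2*exp(k^(1/3)*x*(-3^(2/3) + 3*3^(1/6)*I)/6) + C3*exp(-k^(1/3)*x*(3^(2/3) + 3*3^(1/6)*I)/6)


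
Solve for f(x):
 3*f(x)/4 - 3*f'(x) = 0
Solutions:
 f(x) = C1*exp(x/4)


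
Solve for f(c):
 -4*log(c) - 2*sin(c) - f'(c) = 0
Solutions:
 f(c) = C1 - 4*c*log(c) + 4*c + 2*cos(c)


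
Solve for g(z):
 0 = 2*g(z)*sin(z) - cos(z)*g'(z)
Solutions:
 g(z) = C1/cos(z)^2


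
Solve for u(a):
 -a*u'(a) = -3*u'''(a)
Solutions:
 u(a) = C1 + Integral(C2*airyai(3^(2/3)*a/3) + C3*airybi(3^(2/3)*a/3), a)


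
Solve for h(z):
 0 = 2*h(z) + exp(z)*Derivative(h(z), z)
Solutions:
 h(z) = C1*exp(2*exp(-z))


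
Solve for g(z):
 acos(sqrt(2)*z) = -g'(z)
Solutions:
 g(z) = C1 - z*acos(sqrt(2)*z) + sqrt(2)*sqrt(1 - 2*z^2)/2


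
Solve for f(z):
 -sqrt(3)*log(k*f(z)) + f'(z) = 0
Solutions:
 li(k*f(z))/k = C1 + sqrt(3)*z


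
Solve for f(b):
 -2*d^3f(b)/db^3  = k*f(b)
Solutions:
 f(b) = C1*exp(2^(2/3)*b*(-k)^(1/3)/2) + C2*exp(2^(2/3)*b*(-k)^(1/3)*(-1 + sqrt(3)*I)/4) + C3*exp(-2^(2/3)*b*(-k)^(1/3)*(1 + sqrt(3)*I)/4)


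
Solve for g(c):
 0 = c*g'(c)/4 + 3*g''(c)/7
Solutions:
 g(c) = C1 + C2*erf(sqrt(42)*c/12)


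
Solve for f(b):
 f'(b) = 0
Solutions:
 f(b) = C1


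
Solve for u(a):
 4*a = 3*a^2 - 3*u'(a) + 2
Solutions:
 u(a) = C1 + a^3/3 - 2*a^2/3 + 2*a/3


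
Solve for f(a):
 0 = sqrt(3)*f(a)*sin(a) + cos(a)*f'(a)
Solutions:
 f(a) = C1*cos(a)^(sqrt(3))


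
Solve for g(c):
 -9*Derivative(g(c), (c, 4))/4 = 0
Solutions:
 g(c) = C1 + C2*c + C3*c^2 + C4*c^3


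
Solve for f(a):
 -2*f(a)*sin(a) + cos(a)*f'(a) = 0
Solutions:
 f(a) = C1/cos(a)^2


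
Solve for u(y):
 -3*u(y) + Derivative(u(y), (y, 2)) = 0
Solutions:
 u(y) = C1*exp(-sqrt(3)*y) + C2*exp(sqrt(3)*y)


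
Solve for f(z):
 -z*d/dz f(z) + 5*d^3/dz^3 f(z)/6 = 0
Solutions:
 f(z) = C1 + Integral(C2*airyai(5^(2/3)*6^(1/3)*z/5) + C3*airybi(5^(2/3)*6^(1/3)*z/5), z)


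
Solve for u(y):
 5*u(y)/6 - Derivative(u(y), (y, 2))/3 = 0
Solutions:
 u(y) = C1*exp(-sqrt(10)*y/2) + C2*exp(sqrt(10)*y/2)


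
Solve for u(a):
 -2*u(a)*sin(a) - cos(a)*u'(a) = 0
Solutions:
 u(a) = C1*cos(a)^2


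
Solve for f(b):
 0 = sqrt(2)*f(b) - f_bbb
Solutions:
 f(b) = C3*exp(2^(1/6)*b) + (C1*sin(2^(1/6)*sqrt(3)*b/2) + C2*cos(2^(1/6)*sqrt(3)*b/2))*exp(-2^(1/6)*b/2)


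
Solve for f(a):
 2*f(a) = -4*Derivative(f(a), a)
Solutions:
 f(a) = C1*exp(-a/2)


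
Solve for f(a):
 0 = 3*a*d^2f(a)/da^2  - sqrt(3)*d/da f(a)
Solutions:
 f(a) = C1 + C2*a^(sqrt(3)/3 + 1)


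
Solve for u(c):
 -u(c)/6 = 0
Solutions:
 u(c) = 0


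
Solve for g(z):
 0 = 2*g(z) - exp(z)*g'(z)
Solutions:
 g(z) = C1*exp(-2*exp(-z))


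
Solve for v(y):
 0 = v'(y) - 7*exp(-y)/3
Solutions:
 v(y) = C1 - 7*exp(-y)/3


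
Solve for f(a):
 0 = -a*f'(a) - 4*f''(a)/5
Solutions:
 f(a) = C1 + C2*erf(sqrt(10)*a/4)


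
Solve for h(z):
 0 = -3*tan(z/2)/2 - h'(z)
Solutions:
 h(z) = C1 + 3*log(cos(z/2))


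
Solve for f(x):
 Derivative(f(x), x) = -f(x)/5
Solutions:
 f(x) = C1*exp(-x/5)


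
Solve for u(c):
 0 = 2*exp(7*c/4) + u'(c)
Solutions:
 u(c) = C1 - 8*exp(7*c/4)/7


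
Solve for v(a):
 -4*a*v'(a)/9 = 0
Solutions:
 v(a) = C1


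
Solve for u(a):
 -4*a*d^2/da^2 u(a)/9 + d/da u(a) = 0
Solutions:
 u(a) = C1 + C2*a^(13/4)


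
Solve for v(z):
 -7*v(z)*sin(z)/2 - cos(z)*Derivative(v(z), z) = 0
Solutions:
 v(z) = C1*cos(z)^(7/2)


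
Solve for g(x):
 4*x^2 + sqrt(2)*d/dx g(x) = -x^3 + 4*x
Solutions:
 g(x) = C1 - sqrt(2)*x^4/8 - 2*sqrt(2)*x^3/3 + sqrt(2)*x^2


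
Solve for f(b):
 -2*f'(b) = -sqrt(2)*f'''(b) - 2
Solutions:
 f(b) = C1 + C2*exp(-2^(1/4)*b) + C3*exp(2^(1/4)*b) + b


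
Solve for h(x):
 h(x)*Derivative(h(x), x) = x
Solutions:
 h(x) = -sqrt(C1 + x^2)
 h(x) = sqrt(C1 + x^2)


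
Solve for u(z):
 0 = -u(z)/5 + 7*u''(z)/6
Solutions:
 u(z) = C1*exp(-sqrt(210)*z/35) + C2*exp(sqrt(210)*z/35)


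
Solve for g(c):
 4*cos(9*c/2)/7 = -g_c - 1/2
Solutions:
 g(c) = C1 - c/2 - 8*sin(9*c/2)/63


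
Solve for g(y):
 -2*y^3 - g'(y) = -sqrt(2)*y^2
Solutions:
 g(y) = C1 - y^4/2 + sqrt(2)*y^3/3


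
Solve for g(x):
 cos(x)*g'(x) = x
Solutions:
 g(x) = C1 + Integral(x/cos(x), x)


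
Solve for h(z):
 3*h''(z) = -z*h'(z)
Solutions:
 h(z) = C1 + C2*erf(sqrt(6)*z/6)


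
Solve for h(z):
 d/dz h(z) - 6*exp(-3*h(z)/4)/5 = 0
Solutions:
 h(z) = 4*log(C1 + 9*z/10)/3
 h(z) = 4*log((-150^(1/3) - 3^(5/6)*50^(1/3)*I)*(C1 + 6*z)^(1/3)/20)
 h(z) = 4*log((-150^(1/3) + 3^(5/6)*50^(1/3)*I)*(C1 + 6*z)^(1/3)/20)


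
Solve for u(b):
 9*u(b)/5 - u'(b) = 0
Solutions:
 u(b) = C1*exp(9*b/5)


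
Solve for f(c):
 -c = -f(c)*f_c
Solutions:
 f(c) = -sqrt(C1 + c^2)
 f(c) = sqrt(C1 + c^2)


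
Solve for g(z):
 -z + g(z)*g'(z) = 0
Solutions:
 g(z) = -sqrt(C1 + z^2)
 g(z) = sqrt(C1 + z^2)


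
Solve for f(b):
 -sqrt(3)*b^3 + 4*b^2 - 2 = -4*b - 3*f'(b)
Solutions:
 f(b) = C1 + sqrt(3)*b^4/12 - 4*b^3/9 - 2*b^2/3 + 2*b/3


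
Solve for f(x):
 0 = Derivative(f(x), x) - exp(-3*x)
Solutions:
 f(x) = C1 - exp(-3*x)/3


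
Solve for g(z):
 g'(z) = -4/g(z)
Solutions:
 g(z) = -sqrt(C1 - 8*z)
 g(z) = sqrt(C1 - 8*z)


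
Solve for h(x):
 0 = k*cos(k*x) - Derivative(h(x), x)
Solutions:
 h(x) = C1 + sin(k*x)


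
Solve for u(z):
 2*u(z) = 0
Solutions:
 u(z) = 0


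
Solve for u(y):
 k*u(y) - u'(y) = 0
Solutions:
 u(y) = C1*exp(k*y)


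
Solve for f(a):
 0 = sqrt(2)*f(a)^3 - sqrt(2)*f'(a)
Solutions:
 f(a) = -sqrt(2)*sqrt(-1/(C1 + a))/2
 f(a) = sqrt(2)*sqrt(-1/(C1 + a))/2


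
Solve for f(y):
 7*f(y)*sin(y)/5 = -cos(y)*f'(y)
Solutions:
 f(y) = C1*cos(y)^(7/5)


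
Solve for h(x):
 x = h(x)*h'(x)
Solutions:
 h(x) = -sqrt(C1 + x^2)
 h(x) = sqrt(C1 + x^2)


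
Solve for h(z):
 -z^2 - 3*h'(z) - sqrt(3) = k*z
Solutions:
 h(z) = C1 - k*z^2/6 - z^3/9 - sqrt(3)*z/3


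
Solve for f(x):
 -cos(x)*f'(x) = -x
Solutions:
 f(x) = C1 + Integral(x/cos(x), x)


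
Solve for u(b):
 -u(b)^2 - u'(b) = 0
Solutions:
 u(b) = 1/(C1 + b)


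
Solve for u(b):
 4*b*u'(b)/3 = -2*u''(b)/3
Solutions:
 u(b) = C1 + C2*erf(b)


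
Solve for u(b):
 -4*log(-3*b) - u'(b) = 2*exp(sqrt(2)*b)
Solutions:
 u(b) = C1 - 4*b*log(-b) + 4*b*(1 - log(3)) - sqrt(2)*exp(sqrt(2)*b)


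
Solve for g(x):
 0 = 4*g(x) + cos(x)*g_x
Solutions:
 g(x) = C1*(sin(x)^2 - 2*sin(x) + 1)/(sin(x)^2 + 2*sin(x) + 1)


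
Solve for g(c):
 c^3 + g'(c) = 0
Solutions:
 g(c) = C1 - c^4/4


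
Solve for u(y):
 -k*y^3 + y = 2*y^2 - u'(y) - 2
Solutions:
 u(y) = C1 + k*y^4/4 + 2*y^3/3 - y^2/2 - 2*y


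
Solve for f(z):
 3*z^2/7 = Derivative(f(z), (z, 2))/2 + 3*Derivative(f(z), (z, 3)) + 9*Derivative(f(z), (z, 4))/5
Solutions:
 f(z) = C1 + C2*z + C3*exp(z*(-5 + sqrt(15))/6) + C4*exp(-z*(sqrt(15) + 5)/6) + z^4/14 - 12*z^3/7 + 972*z^2/35


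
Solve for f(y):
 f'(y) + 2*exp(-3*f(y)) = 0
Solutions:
 f(y) = log(C1 - 6*y)/3
 f(y) = log((-3^(1/3) - 3^(5/6)*I)*(C1 - 2*y)^(1/3)/2)
 f(y) = log((-3^(1/3) + 3^(5/6)*I)*(C1 - 2*y)^(1/3)/2)


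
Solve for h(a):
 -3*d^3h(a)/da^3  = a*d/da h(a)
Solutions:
 h(a) = C1 + Integral(C2*airyai(-3^(2/3)*a/3) + C3*airybi(-3^(2/3)*a/3), a)


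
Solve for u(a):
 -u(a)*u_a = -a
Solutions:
 u(a) = -sqrt(C1 + a^2)
 u(a) = sqrt(C1 + a^2)


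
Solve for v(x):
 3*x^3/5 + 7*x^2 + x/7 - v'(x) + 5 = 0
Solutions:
 v(x) = C1 + 3*x^4/20 + 7*x^3/3 + x^2/14 + 5*x


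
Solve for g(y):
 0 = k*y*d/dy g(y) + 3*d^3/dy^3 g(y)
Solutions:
 g(y) = C1 + Integral(C2*airyai(3^(2/3)*y*(-k)^(1/3)/3) + C3*airybi(3^(2/3)*y*(-k)^(1/3)/3), y)


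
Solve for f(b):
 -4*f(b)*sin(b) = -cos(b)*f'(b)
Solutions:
 f(b) = C1/cos(b)^4


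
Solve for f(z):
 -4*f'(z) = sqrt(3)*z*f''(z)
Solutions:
 f(z) = C1 + C2*z^(1 - 4*sqrt(3)/3)


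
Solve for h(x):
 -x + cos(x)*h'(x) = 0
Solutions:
 h(x) = C1 + Integral(x/cos(x), x)


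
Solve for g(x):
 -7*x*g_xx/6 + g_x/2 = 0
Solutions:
 g(x) = C1 + C2*x^(10/7)


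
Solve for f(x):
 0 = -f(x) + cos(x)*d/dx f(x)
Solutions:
 f(x) = C1*sqrt(sin(x) + 1)/sqrt(sin(x) - 1)


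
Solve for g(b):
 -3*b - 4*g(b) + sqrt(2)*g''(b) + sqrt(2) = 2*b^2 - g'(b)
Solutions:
 g(b) = C1*exp(sqrt(2)*b*(-1 + sqrt(1 + 16*sqrt(2)))/4) + C2*exp(-sqrt(2)*b*(1 + sqrt(1 + 16*sqrt(2)))/4) - b^2/2 - b - 1/4


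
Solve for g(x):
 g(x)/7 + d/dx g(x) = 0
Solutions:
 g(x) = C1*exp(-x/7)


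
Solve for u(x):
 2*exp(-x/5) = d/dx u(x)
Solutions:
 u(x) = C1 - 10*exp(-x/5)


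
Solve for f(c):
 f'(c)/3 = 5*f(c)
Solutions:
 f(c) = C1*exp(15*c)


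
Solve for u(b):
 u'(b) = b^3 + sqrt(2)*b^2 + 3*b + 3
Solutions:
 u(b) = C1 + b^4/4 + sqrt(2)*b^3/3 + 3*b^2/2 + 3*b


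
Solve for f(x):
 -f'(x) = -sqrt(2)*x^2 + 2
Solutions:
 f(x) = C1 + sqrt(2)*x^3/3 - 2*x


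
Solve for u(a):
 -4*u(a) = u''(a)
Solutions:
 u(a) = C1*sin(2*a) + C2*cos(2*a)


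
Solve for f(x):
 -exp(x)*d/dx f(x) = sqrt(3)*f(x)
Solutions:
 f(x) = C1*exp(sqrt(3)*exp(-x))


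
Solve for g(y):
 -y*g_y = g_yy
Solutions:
 g(y) = C1 + C2*erf(sqrt(2)*y/2)


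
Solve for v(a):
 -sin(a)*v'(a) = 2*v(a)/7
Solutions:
 v(a) = C1*(cos(a) + 1)^(1/7)/(cos(a) - 1)^(1/7)


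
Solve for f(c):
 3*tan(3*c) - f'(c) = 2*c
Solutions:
 f(c) = C1 - c^2 - log(cos(3*c))


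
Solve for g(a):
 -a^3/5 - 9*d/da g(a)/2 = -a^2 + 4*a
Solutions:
 g(a) = C1 - a^4/90 + 2*a^3/27 - 4*a^2/9


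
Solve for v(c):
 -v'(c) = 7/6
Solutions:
 v(c) = C1 - 7*c/6


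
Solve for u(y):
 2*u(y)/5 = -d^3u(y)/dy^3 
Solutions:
 u(y) = C3*exp(-2^(1/3)*5^(2/3)*y/5) + (C1*sin(2^(1/3)*sqrt(3)*5^(2/3)*y/10) + C2*cos(2^(1/3)*sqrt(3)*5^(2/3)*y/10))*exp(2^(1/3)*5^(2/3)*y/10)


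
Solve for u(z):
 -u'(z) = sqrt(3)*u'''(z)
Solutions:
 u(z) = C1 + C2*sin(3^(3/4)*z/3) + C3*cos(3^(3/4)*z/3)


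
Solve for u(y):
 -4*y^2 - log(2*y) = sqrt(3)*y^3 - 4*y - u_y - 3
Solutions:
 u(y) = C1 + sqrt(3)*y^4/4 + 4*y^3/3 - 2*y^2 + y*log(y) - 4*y + y*log(2)


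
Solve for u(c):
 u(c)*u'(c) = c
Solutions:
 u(c) = -sqrt(C1 + c^2)
 u(c) = sqrt(C1 + c^2)


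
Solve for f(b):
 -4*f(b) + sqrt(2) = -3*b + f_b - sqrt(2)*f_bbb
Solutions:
 f(b) = C1*exp(-b*(sqrt(2)/(sqrt(2 - sqrt(2)/108) + sqrt(2))^(1/3) + 6*(sqrt(2 - sqrt(2)/108) + sqrt(2))^(1/3))/12)*sin(b*(-sqrt(6)/(sqrt(2 - sqrt(2)/108) + sqrt(2))^(1/3) + 6*sqrt(3)*(sqrt(2 - sqrt(2)/108) + sqrt(2))^(1/3))/12) + C2*exp(-b*(sqrt(2)/(sqrt(2 - sqrt(2)/108) + sqrt(2))^(1/3) + 6*(sqrt(2 - sqrt(2)/108) + sqrt(2))^(1/3))/12)*cos(b*(-sqrt(6)/(sqrt(2 - sqrt(2)/108) + sqrt(2))^(1/3) + 6*sqrt(3)*(sqrt(2 - sqrt(2)/108) + sqrt(2))^(1/3))/12) + C3*exp(b*(sqrt(2)/(6*(sqrt(2 - sqrt(2)/108) + sqrt(2))^(1/3)) + (sqrt(2 - sqrt(2)/108) + sqrt(2))^(1/3))) + 3*b/4 - 3/16 + sqrt(2)/4


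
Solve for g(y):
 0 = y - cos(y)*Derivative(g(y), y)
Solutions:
 g(y) = C1 + Integral(y/cos(y), y)


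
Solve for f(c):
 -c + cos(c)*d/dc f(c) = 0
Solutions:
 f(c) = C1 + Integral(c/cos(c), c)


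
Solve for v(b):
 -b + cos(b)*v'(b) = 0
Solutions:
 v(b) = C1 + Integral(b/cos(b), b)


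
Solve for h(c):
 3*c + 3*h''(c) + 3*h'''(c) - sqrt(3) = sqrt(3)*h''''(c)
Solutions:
 h(c) = C1 + C2*c + C3*exp(c*(sqrt(3) + sqrt(3 + 4*sqrt(3)))/2) + C4*exp(c*(-sqrt(3 + 4*sqrt(3)) + sqrt(3))/2) - c^3/6 + c^2*(sqrt(3) + 3)/6


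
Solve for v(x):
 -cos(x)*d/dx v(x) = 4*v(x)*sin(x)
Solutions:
 v(x) = C1*cos(x)^4


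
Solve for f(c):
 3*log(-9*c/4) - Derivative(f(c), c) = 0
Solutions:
 f(c) = C1 + 3*c*log(-c) + 3*c*(-2*log(2) - 1 + 2*log(3))


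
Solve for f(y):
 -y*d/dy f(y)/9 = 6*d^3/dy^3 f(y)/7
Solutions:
 f(y) = C1 + Integral(C2*airyai(-2^(2/3)*7^(1/3)*y/6) + C3*airybi(-2^(2/3)*7^(1/3)*y/6), y)


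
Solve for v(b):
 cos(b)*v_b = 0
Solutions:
 v(b) = C1


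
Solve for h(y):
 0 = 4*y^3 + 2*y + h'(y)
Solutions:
 h(y) = C1 - y^4 - y^2


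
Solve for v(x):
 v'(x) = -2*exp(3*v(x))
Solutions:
 v(x) = log((-3^(2/3) - 3*3^(1/6)*I)*(1/(C1 + 2*x))^(1/3)/6)
 v(x) = log((-3^(2/3) + 3*3^(1/6)*I)*(1/(C1 + 2*x))^(1/3)/6)
 v(x) = log(1/(C1 + 6*x))/3


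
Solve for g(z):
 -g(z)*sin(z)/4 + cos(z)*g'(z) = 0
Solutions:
 g(z) = C1/cos(z)^(1/4)


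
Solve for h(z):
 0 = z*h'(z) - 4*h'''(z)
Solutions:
 h(z) = C1 + Integral(C2*airyai(2^(1/3)*z/2) + C3*airybi(2^(1/3)*z/2), z)


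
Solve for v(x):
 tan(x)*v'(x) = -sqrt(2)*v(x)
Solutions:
 v(x) = C1/sin(x)^(sqrt(2))


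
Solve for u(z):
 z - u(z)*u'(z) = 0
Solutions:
 u(z) = -sqrt(C1 + z^2)
 u(z) = sqrt(C1 + z^2)


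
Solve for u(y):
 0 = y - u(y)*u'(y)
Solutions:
 u(y) = -sqrt(C1 + y^2)
 u(y) = sqrt(C1 + y^2)


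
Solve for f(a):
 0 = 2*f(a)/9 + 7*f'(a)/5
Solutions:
 f(a) = C1*exp(-10*a/63)


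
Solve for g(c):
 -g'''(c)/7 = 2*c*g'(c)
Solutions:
 g(c) = C1 + Integral(C2*airyai(-14^(1/3)*c) + C3*airybi(-14^(1/3)*c), c)


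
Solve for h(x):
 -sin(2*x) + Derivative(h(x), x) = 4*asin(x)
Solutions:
 h(x) = C1 + 4*x*asin(x) + 4*sqrt(1 - x^2) - cos(2*x)/2


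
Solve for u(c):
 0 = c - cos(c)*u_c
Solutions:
 u(c) = C1 + Integral(c/cos(c), c)


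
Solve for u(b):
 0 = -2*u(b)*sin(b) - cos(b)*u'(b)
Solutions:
 u(b) = C1*cos(b)^2


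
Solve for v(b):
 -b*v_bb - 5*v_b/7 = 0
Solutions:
 v(b) = C1 + C2*b^(2/7)


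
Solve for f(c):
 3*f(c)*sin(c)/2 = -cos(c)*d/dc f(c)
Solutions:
 f(c) = C1*cos(c)^(3/2)


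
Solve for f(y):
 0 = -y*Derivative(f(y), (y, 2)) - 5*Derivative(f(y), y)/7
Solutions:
 f(y) = C1 + C2*y^(2/7)


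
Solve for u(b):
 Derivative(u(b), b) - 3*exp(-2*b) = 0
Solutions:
 u(b) = C1 - 3*exp(-2*b)/2


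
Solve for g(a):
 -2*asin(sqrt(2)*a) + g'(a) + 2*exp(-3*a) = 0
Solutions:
 g(a) = C1 + 2*a*asin(sqrt(2)*a) + sqrt(2)*sqrt(1 - 2*a^2) + 2*exp(-3*a)/3


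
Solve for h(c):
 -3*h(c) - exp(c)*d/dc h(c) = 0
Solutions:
 h(c) = C1*exp(3*exp(-c))


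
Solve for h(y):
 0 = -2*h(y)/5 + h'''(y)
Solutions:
 h(y) = C3*exp(2^(1/3)*5^(2/3)*y/5) + (C1*sin(2^(1/3)*sqrt(3)*5^(2/3)*y/10) + C2*cos(2^(1/3)*sqrt(3)*5^(2/3)*y/10))*exp(-2^(1/3)*5^(2/3)*y/10)


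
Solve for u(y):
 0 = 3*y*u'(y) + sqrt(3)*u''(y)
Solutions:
 u(y) = C1 + C2*erf(sqrt(2)*3^(1/4)*y/2)


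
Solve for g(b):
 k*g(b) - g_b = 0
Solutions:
 g(b) = C1*exp(b*k)


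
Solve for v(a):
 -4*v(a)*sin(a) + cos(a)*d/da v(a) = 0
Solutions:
 v(a) = C1/cos(a)^4


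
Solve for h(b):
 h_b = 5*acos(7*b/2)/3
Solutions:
 h(b) = C1 + 5*b*acos(7*b/2)/3 - 5*sqrt(4 - 49*b^2)/21


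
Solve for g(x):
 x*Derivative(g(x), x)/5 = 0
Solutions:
 g(x) = C1


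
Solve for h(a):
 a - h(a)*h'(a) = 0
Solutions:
 h(a) = -sqrt(C1 + a^2)
 h(a) = sqrt(C1 + a^2)


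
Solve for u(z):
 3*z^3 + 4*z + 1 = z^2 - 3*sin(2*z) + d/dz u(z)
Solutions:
 u(z) = C1 + 3*z^4/4 - z^3/3 + 2*z^2 + z - 3*cos(2*z)/2


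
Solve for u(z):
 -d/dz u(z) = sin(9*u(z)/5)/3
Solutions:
 z/3 + 5*log(cos(9*u(z)/5) - 1)/18 - 5*log(cos(9*u(z)/5) + 1)/18 = C1


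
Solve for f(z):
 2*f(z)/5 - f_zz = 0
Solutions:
 f(z) = C1*exp(-sqrt(10)*z/5) + C2*exp(sqrt(10)*z/5)


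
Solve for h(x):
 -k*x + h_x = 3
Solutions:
 h(x) = C1 + k*x^2/2 + 3*x


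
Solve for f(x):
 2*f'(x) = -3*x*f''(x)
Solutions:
 f(x) = C1 + C2*x^(1/3)


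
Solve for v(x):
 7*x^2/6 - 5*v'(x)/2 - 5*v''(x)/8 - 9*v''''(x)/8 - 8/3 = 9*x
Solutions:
 v(x) = C1 + C2*exp(-5^(1/3)*x*(-3*(6 + sqrt(2931)/9)^(1/3) + 5^(1/3)/(6 + sqrt(2931)/9)^(1/3))/18)*sin(sqrt(3)*x*(5/(30 + 5*sqrt(2931)/9)^(1/3) + 3*(30 + 5*sqrt(2931)/9)^(1/3))/18) + C3*exp(-5^(1/3)*x*(-3*(6 + sqrt(2931)/9)^(1/3) + 5^(1/3)/(6 + sqrt(2931)/9)^(1/3))/18)*cos(sqrt(3)*x*(5/(30 + 5*sqrt(2931)/9)^(1/3) + 3*(30 + 5*sqrt(2931)/9)^(1/3))/18) + C4*exp(5^(1/3)*x*(-3*(6 + sqrt(2931)/9)^(1/3) + 5^(1/3)/(6 + sqrt(2931)/9)^(1/3))/9) + 7*x^3/45 - 23*x^2/12 - 13*x/120


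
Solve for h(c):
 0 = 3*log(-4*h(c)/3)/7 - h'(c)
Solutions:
 -7*Integral(1/(log(-_y) - log(3) + 2*log(2)), (_y, h(c)))/3 = C1 - c


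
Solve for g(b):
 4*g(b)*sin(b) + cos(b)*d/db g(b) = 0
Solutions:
 g(b) = C1*cos(b)^4


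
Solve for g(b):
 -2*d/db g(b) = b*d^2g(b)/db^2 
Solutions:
 g(b) = C1 + C2/b


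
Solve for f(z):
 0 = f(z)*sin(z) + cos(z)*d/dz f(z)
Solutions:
 f(z) = C1*cos(z)


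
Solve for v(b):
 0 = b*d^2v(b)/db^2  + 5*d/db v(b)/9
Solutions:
 v(b) = C1 + C2*b^(4/9)


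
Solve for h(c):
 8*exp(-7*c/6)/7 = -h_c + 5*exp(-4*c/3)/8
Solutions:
 h(c) = C1 - 15*exp(-4*c/3)/32 + 48*exp(-7*c/6)/49


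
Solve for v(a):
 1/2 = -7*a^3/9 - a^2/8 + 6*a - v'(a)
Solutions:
 v(a) = C1 - 7*a^4/36 - a^3/24 + 3*a^2 - a/2


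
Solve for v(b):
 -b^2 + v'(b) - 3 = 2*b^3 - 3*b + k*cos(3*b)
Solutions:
 v(b) = C1 + b^4/2 + b^3/3 - 3*b^2/2 + 3*b + k*sin(3*b)/3


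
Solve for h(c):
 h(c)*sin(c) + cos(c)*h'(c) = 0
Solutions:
 h(c) = C1*cos(c)


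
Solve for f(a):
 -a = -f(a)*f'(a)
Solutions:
 f(a) = -sqrt(C1 + a^2)
 f(a) = sqrt(C1 + a^2)


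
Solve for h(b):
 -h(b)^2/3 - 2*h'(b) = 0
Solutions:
 h(b) = 6/(C1 + b)


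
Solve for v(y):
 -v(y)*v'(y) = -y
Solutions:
 v(y) = -sqrt(C1 + y^2)
 v(y) = sqrt(C1 + y^2)


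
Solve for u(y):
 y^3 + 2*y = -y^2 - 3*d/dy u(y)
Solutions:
 u(y) = C1 - y^4/12 - y^3/9 - y^2/3


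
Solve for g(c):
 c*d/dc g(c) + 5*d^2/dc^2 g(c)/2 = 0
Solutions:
 g(c) = C1 + C2*erf(sqrt(5)*c/5)


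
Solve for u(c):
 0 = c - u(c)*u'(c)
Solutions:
 u(c) = -sqrt(C1 + c^2)
 u(c) = sqrt(C1 + c^2)


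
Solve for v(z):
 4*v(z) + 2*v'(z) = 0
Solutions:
 v(z) = C1*exp(-2*z)


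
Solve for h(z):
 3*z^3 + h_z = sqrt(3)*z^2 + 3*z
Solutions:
 h(z) = C1 - 3*z^4/4 + sqrt(3)*z^3/3 + 3*z^2/2


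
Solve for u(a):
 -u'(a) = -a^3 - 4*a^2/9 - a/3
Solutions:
 u(a) = C1 + a^4/4 + 4*a^3/27 + a^2/6


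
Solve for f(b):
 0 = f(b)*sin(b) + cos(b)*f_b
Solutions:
 f(b) = C1*cos(b)


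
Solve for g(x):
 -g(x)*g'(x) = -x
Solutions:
 g(x) = -sqrt(C1 + x^2)
 g(x) = sqrt(C1 + x^2)


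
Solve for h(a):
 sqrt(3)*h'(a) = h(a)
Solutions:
 h(a) = C1*exp(sqrt(3)*a/3)


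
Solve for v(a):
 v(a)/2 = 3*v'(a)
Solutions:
 v(a) = C1*exp(a/6)


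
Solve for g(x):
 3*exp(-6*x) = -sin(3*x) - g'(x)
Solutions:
 g(x) = C1 + cos(3*x)/3 + exp(-6*x)/2


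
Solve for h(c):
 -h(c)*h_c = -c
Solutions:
 h(c) = -sqrt(C1 + c^2)
 h(c) = sqrt(C1 + c^2)


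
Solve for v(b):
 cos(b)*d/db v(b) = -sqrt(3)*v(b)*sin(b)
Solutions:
 v(b) = C1*cos(b)^(sqrt(3))


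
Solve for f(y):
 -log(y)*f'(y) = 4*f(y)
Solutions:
 f(y) = C1*exp(-4*li(y))


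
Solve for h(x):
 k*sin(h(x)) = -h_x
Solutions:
 h(x) = -acos((-C1 - exp(2*k*x))/(C1 - exp(2*k*x))) + 2*pi
 h(x) = acos((-C1 - exp(2*k*x))/(C1 - exp(2*k*x)))


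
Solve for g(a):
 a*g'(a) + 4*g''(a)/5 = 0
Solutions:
 g(a) = C1 + C2*erf(sqrt(10)*a/4)


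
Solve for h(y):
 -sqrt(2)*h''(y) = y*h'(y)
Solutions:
 h(y) = C1 + C2*erf(2^(1/4)*y/2)


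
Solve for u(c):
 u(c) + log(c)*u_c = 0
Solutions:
 u(c) = C1*exp(-li(c))


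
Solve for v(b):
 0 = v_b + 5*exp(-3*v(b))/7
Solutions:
 v(b) = log(C1 - 15*b/7)/3
 v(b) = log((-1 - sqrt(3)*I)*(C1 - 15*b/7)^(1/3)/2)
 v(b) = log((-1 + sqrt(3)*I)*(C1 - 15*b/7)^(1/3)/2)


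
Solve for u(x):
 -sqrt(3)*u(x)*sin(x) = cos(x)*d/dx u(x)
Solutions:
 u(x) = C1*cos(x)^(sqrt(3))


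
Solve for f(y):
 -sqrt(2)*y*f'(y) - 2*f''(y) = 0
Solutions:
 f(y) = C1 + C2*erf(2^(1/4)*y/2)


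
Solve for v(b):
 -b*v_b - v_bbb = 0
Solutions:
 v(b) = C1 + Integral(C2*airyai(-b) + C3*airybi(-b), b)


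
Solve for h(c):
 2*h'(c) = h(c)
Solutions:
 h(c) = C1*exp(c/2)


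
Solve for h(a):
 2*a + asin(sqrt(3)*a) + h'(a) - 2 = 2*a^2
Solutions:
 h(a) = C1 + 2*a^3/3 - a^2 - a*asin(sqrt(3)*a) + 2*a - sqrt(3)*sqrt(1 - 3*a^2)/3


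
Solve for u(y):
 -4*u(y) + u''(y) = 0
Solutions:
 u(y) = C1*exp(-2*y) + C2*exp(2*y)


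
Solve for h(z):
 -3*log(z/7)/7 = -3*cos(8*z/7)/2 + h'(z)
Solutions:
 h(z) = C1 - 3*z*log(z)/7 + 3*z/7 + 3*z*log(7)/7 + 21*sin(8*z/7)/16


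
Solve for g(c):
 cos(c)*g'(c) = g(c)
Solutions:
 g(c) = C1*sqrt(sin(c) + 1)/sqrt(sin(c) - 1)


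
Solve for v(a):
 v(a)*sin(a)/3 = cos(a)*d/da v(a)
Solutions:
 v(a) = C1/cos(a)^(1/3)


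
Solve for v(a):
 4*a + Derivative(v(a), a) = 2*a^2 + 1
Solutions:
 v(a) = C1 + 2*a^3/3 - 2*a^2 + a


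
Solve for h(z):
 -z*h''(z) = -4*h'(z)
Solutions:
 h(z) = C1 + C2*z^5


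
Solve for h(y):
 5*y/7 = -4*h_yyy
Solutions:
 h(y) = C1 + C2*y + C3*y^2 - 5*y^4/672


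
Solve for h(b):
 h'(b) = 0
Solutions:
 h(b) = C1


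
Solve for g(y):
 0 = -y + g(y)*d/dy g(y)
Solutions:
 g(y) = -sqrt(C1 + y^2)
 g(y) = sqrt(C1 + y^2)


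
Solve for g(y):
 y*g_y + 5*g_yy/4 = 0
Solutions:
 g(y) = C1 + C2*erf(sqrt(10)*y/5)


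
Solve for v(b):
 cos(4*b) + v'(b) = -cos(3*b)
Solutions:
 v(b) = C1 - sin(3*b)/3 - sin(4*b)/4


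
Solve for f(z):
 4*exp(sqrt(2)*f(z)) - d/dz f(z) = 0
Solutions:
 f(z) = sqrt(2)*(2*log(-1/(C1 + 4*z)) - log(2))/4
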